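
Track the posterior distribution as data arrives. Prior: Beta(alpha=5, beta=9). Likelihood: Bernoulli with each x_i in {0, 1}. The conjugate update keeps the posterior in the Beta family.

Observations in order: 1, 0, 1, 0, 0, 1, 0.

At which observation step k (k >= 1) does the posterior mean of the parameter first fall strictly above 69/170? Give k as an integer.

k = 3

obs 1: x=1 → posterior Beta(6, 9)
obs 2: x=0 → posterior Beta(6, 10)
obs 3: x=1 → posterior Beta(7, 10)
obs 4: x=0 → posterior Beta(7, 11)
obs 5: x=0 → posterior Beta(7, 12)
obs 6: x=1 → posterior Beta(8, 12)
obs 7: x=0 → posterior Beta(8, 13)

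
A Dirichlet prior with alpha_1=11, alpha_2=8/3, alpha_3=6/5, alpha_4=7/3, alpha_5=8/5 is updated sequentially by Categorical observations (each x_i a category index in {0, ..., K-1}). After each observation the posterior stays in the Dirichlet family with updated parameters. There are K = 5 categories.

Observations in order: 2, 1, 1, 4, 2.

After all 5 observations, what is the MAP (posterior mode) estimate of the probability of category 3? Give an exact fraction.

obs 1: x=2 → posterior Dirichlet(11, 8/3, 11/5, 7/3, 8/5)
obs 2: x=1 → posterior Dirichlet(11, 11/3, 11/5, 7/3, 8/5)
obs 3: x=1 → posterior Dirichlet(11, 14/3, 11/5, 7/3, 8/5)
obs 4: x=4 → posterior Dirichlet(11, 14/3, 11/5, 7/3, 13/5)
obs 5: x=2 → posterior Dirichlet(11, 14/3, 16/5, 7/3, 13/5)

10/141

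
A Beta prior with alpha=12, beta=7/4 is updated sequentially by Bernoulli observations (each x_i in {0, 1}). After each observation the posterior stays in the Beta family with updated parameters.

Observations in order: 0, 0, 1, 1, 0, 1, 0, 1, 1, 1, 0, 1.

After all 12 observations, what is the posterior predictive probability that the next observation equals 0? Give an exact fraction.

obs 1: x=0 → posterior Beta(12, 11/4)
obs 2: x=0 → posterior Beta(12, 15/4)
obs 3: x=1 → posterior Beta(13, 15/4)
obs 4: x=1 → posterior Beta(14, 15/4)
obs 5: x=0 → posterior Beta(14, 19/4)
obs 6: x=1 → posterior Beta(15, 19/4)
obs 7: x=0 → posterior Beta(15, 23/4)
obs 8: x=1 → posterior Beta(16, 23/4)
obs 9: x=1 → posterior Beta(17, 23/4)
obs 10: x=1 → posterior Beta(18, 23/4)
obs 11: x=0 → posterior Beta(18, 27/4)
obs 12: x=1 → posterior Beta(19, 27/4)

27/103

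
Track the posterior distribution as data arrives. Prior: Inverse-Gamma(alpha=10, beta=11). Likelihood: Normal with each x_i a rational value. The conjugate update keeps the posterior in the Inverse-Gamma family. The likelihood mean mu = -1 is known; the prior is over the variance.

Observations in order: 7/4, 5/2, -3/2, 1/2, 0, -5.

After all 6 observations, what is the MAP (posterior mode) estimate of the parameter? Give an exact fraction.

981/448

obs 1: x=7/4 → posterior Inverse-Gamma(21/2, 473/32)
obs 2: x=5/2 → posterior Inverse-Gamma(11, 669/32)
obs 3: x=-3/2 → posterior Inverse-Gamma(23/2, 673/32)
obs 4: x=1/2 → posterior Inverse-Gamma(12, 709/32)
obs 5: x=0 → posterior Inverse-Gamma(25/2, 725/32)
obs 6: x=-5 → posterior Inverse-Gamma(13, 981/32)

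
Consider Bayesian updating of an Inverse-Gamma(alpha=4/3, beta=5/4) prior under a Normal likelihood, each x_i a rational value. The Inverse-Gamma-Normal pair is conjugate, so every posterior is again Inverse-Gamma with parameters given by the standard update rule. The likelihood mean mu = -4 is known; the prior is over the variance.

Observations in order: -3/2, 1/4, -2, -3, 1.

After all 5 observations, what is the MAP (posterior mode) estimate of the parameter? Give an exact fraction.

2727/464

obs 1: x=-3/2 → posterior Inverse-Gamma(11/6, 35/8)
obs 2: x=1/4 → posterior Inverse-Gamma(7/3, 429/32)
obs 3: x=-2 → posterior Inverse-Gamma(17/6, 493/32)
obs 4: x=-3 → posterior Inverse-Gamma(10/3, 509/32)
obs 5: x=1 → posterior Inverse-Gamma(23/6, 909/32)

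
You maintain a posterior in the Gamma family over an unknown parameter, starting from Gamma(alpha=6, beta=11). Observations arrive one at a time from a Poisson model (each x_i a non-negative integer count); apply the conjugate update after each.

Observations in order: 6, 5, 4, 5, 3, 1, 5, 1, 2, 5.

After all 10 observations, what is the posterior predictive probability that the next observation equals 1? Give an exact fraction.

obs 1: x=6 → posterior Gamma(12, 12)
obs 2: x=5 → posterior Gamma(17, 13)
obs 3: x=4 → posterior Gamma(21, 14)
obs 4: x=5 → posterior Gamma(26, 15)
obs 5: x=3 → posterior Gamma(29, 16)
obs 6: x=1 → posterior Gamma(30, 17)
obs 7: x=5 → posterior Gamma(35, 18)
obs 8: x=1 → posterior Gamma(36, 19)
obs 9: x=2 → posterior Gamma(38, 20)
obs 10: x=5 → posterior Gamma(43, 21)

30824648229873401950991385743764516384109201095173174472623/116572995441436549620289361494791139391860487905922101805056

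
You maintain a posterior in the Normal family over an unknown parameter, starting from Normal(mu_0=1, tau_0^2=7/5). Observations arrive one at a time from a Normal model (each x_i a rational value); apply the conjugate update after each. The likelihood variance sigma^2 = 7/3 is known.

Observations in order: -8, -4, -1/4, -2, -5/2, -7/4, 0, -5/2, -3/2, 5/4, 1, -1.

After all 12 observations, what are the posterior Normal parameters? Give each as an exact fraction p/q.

mu_0=-235/164, tau_0^2=7/41

obs 1: x=-8 → posterior Normal(-19/8, 7/8)
obs 2: x=-4 → posterior Normal(-31/11, 7/11)
obs 3: x=-1/4 → posterior Normal(-127/56, 1/2)
obs 4: x=-2 → posterior Normal(-151/68, 7/17)
obs 5: x=-5/2 → posterior Normal(-181/80, 7/20)
obs 6: x=-7/4 → posterior Normal(-101/46, 7/23)
obs 7: x=0 → posterior Normal(-101/52, 7/26)
obs 8: x=-5/2 → posterior Normal(-2, 7/29)
obs 9: x=-3/2 → posterior Normal(-125/64, 7/32)
obs 10: x=5/4 → posterior Normal(-47/28, 1/5)
obs 11: x=1 → posterior Normal(-223/152, 7/38)
obs 12: x=-1 → posterior Normal(-235/164, 7/41)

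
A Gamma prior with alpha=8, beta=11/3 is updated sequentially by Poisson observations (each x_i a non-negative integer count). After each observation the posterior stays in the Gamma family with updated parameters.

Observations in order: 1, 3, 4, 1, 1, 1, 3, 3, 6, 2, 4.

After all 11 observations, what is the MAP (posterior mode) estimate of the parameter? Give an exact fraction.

27/11

obs 1: x=1 → posterior Gamma(9, 14/3)
obs 2: x=3 → posterior Gamma(12, 17/3)
obs 3: x=4 → posterior Gamma(16, 20/3)
obs 4: x=1 → posterior Gamma(17, 23/3)
obs 5: x=1 → posterior Gamma(18, 26/3)
obs 6: x=1 → posterior Gamma(19, 29/3)
obs 7: x=3 → posterior Gamma(22, 32/3)
obs 8: x=3 → posterior Gamma(25, 35/3)
obs 9: x=6 → posterior Gamma(31, 38/3)
obs 10: x=2 → posterior Gamma(33, 41/3)
obs 11: x=4 → posterior Gamma(37, 44/3)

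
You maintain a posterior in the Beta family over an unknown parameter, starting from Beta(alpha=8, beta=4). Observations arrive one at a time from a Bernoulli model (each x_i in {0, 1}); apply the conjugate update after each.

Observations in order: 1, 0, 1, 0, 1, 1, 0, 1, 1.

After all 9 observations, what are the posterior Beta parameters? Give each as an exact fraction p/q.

obs 1: x=1 → posterior Beta(9, 4)
obs 2: x=0 → posterior Beta(9, 5)
obs 3: x=1 → posterior Beta(10, 5)
obs 4: x=0 → posterior Beta(10, 6)
obs 5: x=1 → posterior Beta(11, 6)
obs 6: x=1 → posterior Beta(12, 6)
obs 7: x=0 → posterior Beta(12, 7)
obs 8: x=1 → posterior Beta(13, 7)
obs 9: x=1 → posterior Beta(14, 7)

alpha=14, beta=7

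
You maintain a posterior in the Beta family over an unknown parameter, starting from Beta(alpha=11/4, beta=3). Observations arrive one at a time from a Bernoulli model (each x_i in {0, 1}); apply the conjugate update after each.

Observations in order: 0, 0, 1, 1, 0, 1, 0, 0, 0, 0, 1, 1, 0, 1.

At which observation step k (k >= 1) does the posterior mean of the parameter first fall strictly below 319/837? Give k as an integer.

k = 2

obs 1: x=0 → posterior Beta(11/4, 4)
obs 2: x=0 → posterior Beta(11/4, 5)
obs 3: x=1 → posterior Beta(15/4, 5)
obs 4: x=1 → posterior Beta(19/4, 5)
obs 5: x=0 → posterior Beta(19/4, 6)
obs 6: x=1 → posterior Beta(23/4, 6)
obs 7: x=0 → posterior Beta(23/4, 7)
obs 8: x=0 → posterior Beta(23/4, 8)
obs 9: x=0 → posterior Beta(23/4, 9)
obs 10: x=0 → posterior Beta(23/4, 10)
obs 11: x=1 → posterior Beta(27/4, 10)
obs 12: x=1 → posterior Beta(31/4, 10)
obs 13: x=0 → posterior Beta(31/4, 11)
obs 14: x=1 → posterior Beta(35/4, 11)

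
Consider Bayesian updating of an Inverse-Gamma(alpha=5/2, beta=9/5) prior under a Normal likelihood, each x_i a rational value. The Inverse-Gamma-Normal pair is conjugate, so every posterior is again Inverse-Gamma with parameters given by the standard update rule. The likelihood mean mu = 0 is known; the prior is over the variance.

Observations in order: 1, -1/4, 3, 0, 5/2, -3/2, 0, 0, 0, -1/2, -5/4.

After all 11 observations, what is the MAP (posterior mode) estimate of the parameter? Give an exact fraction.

959/720

obs 1: x=1 → posterior Inverse-Gamma(3, 23/10)
obs 2: x=-1/4 → posterior Inverse-Gamma(7/2, 373/160)
obs 3: x=3 → posterior Inverse-Gamma(4, 1093/160)
obs 4: x=0 → posterior Inverse-Gamma(9/2, 1093/160)
obs 5: x=5/2 → posterior Inverse-Gamma(5, 1593/160)
obs 6: x=-3/2 → posterior Inverse-Gamma(11/2, 1773/160)
obs 7: x=0 → posterior Inverse-Gamma(6, 1773/160)
obs 8: x=0 → posterior Inverse-Gamma(13/2, 1773/160)
obs 9: x=0 → posterior Inverse-Gamma(7, 1773/160)
obs 10: x=-1/2 → posterior Inverse-Gamma(15/2, 1793/160)
obs 11: x=-5/4 → posterior Inverse-Gamma(8, 959/80)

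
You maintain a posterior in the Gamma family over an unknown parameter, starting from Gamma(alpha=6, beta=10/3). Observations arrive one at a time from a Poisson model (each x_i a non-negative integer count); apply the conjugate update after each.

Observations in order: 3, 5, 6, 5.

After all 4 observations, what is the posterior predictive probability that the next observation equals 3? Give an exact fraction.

11484620436592328907176842533890162688/55511151231257827021181583404541015625

obs 1: x=3 → posterior Gamma(9, 13/3)
obs 2: x=5 → posterior Gamma(14, 16/3)
obs 3: x=6 → posterior Gamma(20, 19/3)
obs 4: x=5 → posterior Gamma(25, 22/3)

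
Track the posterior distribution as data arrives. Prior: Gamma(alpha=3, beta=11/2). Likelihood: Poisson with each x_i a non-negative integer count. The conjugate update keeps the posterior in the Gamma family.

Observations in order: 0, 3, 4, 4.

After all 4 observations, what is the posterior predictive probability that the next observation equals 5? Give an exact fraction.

obs 1: x=0 → posterior Gamma(3, 13/2)
obs 2: x=3 → posterior Gamma(6, 15/2)
obs 3: x=4 → posterior Gamma(10, 17/2)
obs 4: x=4 → posterior Gamma(14, 19/2)

3477277096527111694592/210293597465571843263187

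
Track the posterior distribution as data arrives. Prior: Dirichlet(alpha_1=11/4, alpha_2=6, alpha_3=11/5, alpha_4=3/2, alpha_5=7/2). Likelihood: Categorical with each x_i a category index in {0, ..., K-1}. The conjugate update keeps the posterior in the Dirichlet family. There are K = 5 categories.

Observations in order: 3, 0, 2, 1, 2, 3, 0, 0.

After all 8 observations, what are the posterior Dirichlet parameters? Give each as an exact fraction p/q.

alpha_1=23/4, alpha_2=7, alpha_3=21/5, alpha_4=7/2, alpha_5=7/2

obs 1: x=3 → posterior Dirichlet(11/4, 6, 11/5, 5/2, 7/2)
obs 2: x=0 → posterior Dirichlet(15/4, 6, 11/5, 5/2, 7/2)
obs 3: x=2 → posterior Dirichlet(15/4, 6, 16/5, 5/2, 7/2)
obs 4: x=1 → posterior Dirichlet(15/4, 7, 16/5, 5/2, 7/2)
obs 5: x=2 → posterior Dirichlet(15/4, 7, 21/5, 5/2, 7/2)
obs 6: x=3 → posterior Dirichlet(15/4, 7, 21/5, 7/2, 7/2)
obs 7: x=0 → posterior Dirichlet(19/4, 7, 21/5, 7/2, 7/2)
obs 8: x=0 → posterior Dirichlet(23/4, 7, 21/5, 7/2, 7/2)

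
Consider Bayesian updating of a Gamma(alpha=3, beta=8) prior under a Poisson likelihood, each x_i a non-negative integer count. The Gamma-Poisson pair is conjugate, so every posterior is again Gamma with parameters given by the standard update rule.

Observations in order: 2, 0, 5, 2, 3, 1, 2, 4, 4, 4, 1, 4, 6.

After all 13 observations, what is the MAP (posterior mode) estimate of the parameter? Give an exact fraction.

40/21

obs 1: x=2 → posterior Gamma(5, 9)
obs 2: x=0 → posterior Gamma(5, 10)
obs 3: x=5 → posterior Gamma(10, 11)
obs 4: x=2 → posterior Gamma(12, 12)
obs 5: x=3 → posterior Gamma(15, 13)
obs 6: x=1 → posterior Gamma(16, 14)
obs 7: x=2 → posterior Gamma(18, 15)
obs 8: x=4 → posterior Gamma(22, 16)
obs 9: x=4 → posterior Gamma(26, 17)
obs 10: x=4 → posterior Gamma(30, 18)
obs 11: x=1 → posterior Gamma(31, 19)
obs 12: x=4 → posterior Gamma(35, 20)
obs 13: x=6 → posterior Gamma(41, 21)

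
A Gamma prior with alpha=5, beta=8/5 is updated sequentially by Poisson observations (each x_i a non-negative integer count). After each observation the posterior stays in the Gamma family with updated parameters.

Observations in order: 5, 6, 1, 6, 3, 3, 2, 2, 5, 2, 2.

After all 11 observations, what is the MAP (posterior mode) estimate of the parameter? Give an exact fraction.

obs 1: x=5 → posterior Gamma(10, 13/5)
obs 2: x=6 → posterior Gamma(16, 18/5)
obs 3: x=1 → posterior Gamma(17, 23/5)
obs 4: x=6 → posterior Gamma(23, 28/5)
obs 5: x=3 → posterior Gamma(26, 33/5)
obs 6: x=3 → posterior Gamma(29, 38/5)
obs 7: x=2 → posterior Gamma(31, 43/5)
obs 8: x=2 → posterior Gamma(33, 48/5)
obs 9: x=5 → posterior Gamma(38, 53/5)
obs 10: x=2 → posterior Gamma(40, 58/5)
obs 11: x=2 → posterior Gamma(42, 63/5)

205/63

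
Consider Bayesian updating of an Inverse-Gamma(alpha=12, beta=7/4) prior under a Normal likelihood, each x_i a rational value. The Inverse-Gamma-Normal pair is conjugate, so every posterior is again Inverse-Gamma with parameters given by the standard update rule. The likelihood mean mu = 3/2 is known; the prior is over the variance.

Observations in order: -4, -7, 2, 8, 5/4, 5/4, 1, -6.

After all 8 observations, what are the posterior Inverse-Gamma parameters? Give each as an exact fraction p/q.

obs 1: x=-4 → posterior Inverse-Gamma(25/2, 135/8)
obs 2: x=-7 → posterior Inverse-Gamma(13, 53)
obs 3: x=2 → posterior Inverse-Gamma(27/2, 425/8)
obs 4: x=8 → posterior Inverse-Gamma(14, 297/4)
obs 5: x=5/4 → posterior Inverse-Gamma(29/2, 2377/32)
obs 6: x=5/4 → posterior Inverse-Gamma(15, 1189/16)
obs 7: x=1 → posterior Inverse-Gamma(31/2, 1191/16)
obs 8: x=-6 → posterior Inverse-Gamma(16, 1641/16)

alpha=16, beta=1641/16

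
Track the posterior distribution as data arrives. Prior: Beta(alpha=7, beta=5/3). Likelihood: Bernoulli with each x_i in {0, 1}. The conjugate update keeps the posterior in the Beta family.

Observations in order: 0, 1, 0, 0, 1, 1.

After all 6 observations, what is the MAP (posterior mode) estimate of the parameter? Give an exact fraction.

obs 1: x=0 → posterior Beta(7, 8/3)
obs 2: x=1 → posterior Beta(8, 8/3)
obs 3: x=0 → posterior Beta(8, 11/3)
obs 4: x=0 → posterior Beta(8, 14/3)
obs 5: x=1 → posterior Beta(9, 14/3)
obs 6: x=1 → posterior Beta(10, 14/3)

27/38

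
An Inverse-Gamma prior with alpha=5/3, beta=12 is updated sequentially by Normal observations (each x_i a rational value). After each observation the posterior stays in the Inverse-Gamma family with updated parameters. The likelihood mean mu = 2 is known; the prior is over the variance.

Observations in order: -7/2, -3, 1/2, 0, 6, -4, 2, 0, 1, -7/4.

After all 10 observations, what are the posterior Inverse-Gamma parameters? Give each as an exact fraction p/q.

obs 1: x=-7/2 → posterior Inverse-Gamma(13/6, 217/8)
obs 2: x=-3 → posterior Inverse-Gamma(8/3, 317/8)
obs 3: x=1/2 → posterior Inverse-Gamma(19/6, 163/4)
obs 4: x=0 → posterior Inverse-Gamma(11/3, 171/4)
obs 5: x=6 → posterior Inverse-Gamma(25/6, 203/4)
obs 6: x=-4 → posterior Inverse-Gamma(14/3, 275/4)
obs 7: x=2 → posterior Inverse-Gamma(31/6, 275/4)
obs 8: x=0 → posterior Inverse-Gamma(17/3, 283/4)
obs 9: x=1 → posterior Inverse-Gamma(37/6, 285/4)
obs 10: x=-7/4 → posterior Inverse-Gamma(20/3, 2505/32)

alpha=20/3, beta=2505/32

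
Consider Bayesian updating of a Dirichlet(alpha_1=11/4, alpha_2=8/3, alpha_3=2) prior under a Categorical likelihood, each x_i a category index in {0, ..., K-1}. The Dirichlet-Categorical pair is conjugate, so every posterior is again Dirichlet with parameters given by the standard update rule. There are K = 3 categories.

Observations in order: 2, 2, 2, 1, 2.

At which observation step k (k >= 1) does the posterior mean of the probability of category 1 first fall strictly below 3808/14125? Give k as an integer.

obs 1: x=2 → posterior Dirichlet(11/4, 8/3, 3)
obs 2: x=2 → posterior Dirichlet(11/4, 8/3, 4)
obs 3: x=2 → posterior Dirichlet(11/4, 8/3, 5)
obs 4: x=1 → posterior Dirichlet(11/4, 11/3, 5)
obs 5: x=2 → posterior Dirichlet(11/4, 11/3, 6)

k = 3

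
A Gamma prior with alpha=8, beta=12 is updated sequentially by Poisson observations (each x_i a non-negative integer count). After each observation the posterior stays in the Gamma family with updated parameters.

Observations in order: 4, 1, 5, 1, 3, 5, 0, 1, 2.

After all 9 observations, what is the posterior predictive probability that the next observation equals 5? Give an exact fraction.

7336868107094236442922201158367903950924181/548632032728823933750988321498335389331488768

obs 1: x=4 → posterior Gamma(12, 13)
obs 2: x=1 → posterior Gamma(13, 14)
obs 3: x=5 → posterior Gamma(18, 15)
obs 4: x=1 → posterior Gamma(19, 16)
obs 5: x=3 → posterior Gamma(22, 17)
obs 6: x=5 → posterior Gamma(27, 18)
obs 7: x=0 → posterior Gamma(27, 19)
obs 8: x=1 → posterior Gamma(28, 20)
obs 9: x=2 → posterior Gamma(30, 21)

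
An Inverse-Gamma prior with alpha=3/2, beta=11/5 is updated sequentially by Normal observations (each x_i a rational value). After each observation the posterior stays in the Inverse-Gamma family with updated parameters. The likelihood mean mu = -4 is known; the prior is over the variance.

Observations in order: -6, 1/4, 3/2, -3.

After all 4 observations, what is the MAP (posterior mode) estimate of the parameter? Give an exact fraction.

obs 1: x=-6 → posterior Inverse-Gamma(2, 21/5)
obs 2: x=1/4 → posterior Inverse-Gamma(5/2, 2117/160)
obs 3: x=3/2 → posterior Inverse-Gamma(3, 4537/160)
obs 4: x=-3 → posterior Inverse-Gamma(7/2, 4617/160)

513/80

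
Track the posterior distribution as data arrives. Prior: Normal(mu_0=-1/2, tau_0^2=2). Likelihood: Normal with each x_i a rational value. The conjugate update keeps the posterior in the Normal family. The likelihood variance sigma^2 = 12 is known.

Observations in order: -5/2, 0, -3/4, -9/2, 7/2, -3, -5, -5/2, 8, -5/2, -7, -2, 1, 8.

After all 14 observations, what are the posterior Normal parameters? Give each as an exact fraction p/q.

obs 1: x=-5/2 → posterior Normal(-11/14, 12/7)
obs 2: x=0 → posterior Normal(-11/16, 3/2)
obs 3: x=-3/4 → posterior Normal(-25/36, 4/3)
obs 4: x=-9/2 → posterior Normal(-43/40, 6/5)
obs 5: x=7/2 → posterior Normal(-29/44, 12/11)
obs 6: x=-3 → posterior Normal(-41/48, 1)
obs 7: x=-5 → posterior Normal(-61/52, 12/13)
obs 8: x=-5/2 → posterior Normal(-71/56, 6/7)
obs 9: x=8 → posterior Normal(-13/20, 4/5)
obs 10: x=-5/2 → posterior Normal(-49/64, 3/4)
obs 11: x=-7 → posterior Normal(-77/68, 12/17)
obs 12: x=-2 → posterior Normal(-85/72, 2/3)
obs 13: x=1 → posterior Normal(-81/76, 12/19)
obs 14: x=8 → posterior Normal(-49/80, 3/5)

mu_0=-49/80, tau_0^2=3/5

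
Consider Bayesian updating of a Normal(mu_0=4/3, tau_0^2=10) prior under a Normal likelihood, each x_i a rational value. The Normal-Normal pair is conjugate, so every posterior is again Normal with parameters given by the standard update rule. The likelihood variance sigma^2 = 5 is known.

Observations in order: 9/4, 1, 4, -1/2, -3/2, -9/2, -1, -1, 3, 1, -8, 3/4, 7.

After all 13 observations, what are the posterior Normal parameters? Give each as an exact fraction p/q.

mu_0=19/81, tau_0^2=10/27

obs 1: x=9/4 → posterior Normal(35/18, 10/3)
obs 2: x=1 → posterior Normal(47/30, 2)
obs 3: x=4 → posterior Normal(95/42, 10/7)
obs 4: x=-1/2 → posterior Normal(89/54, 10/9)
obs 5: x=-3/2 → posterior Normal(71/66, 10/11)
obs 6: x=-9/2 → posterior Normal(17/78, 10/13)
obs 7: x=-1 → posterior Normal(1/18, 2/3)
obs 8: x=-1 → posterior Normal(-7/102, 10/17)
obs 9: x=3 → posterior Normal(29/114, 10/19)
obs 10: x=1 → posterior Normal(41/126, 10/21)
obs 11: x=-8 → posterior Normal(-55/138, 10/23)
obs 12: x=3/4 → posterior Normal(-23/75, 2/5)
obs 13: x=7 → posterior Normal(19/81, 10/27)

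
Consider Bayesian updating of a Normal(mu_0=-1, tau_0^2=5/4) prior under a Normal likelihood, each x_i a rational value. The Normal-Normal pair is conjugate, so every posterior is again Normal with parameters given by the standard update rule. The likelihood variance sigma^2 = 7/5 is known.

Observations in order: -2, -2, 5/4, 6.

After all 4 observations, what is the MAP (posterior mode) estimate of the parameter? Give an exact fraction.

obs 1: x=-2 → posterior Normal(-78/53, 35/53)
obs 2: x=-2 → posterior Normal(-64/39, 35/78)
obs 3: x=5/4 → posterior Normal(-387/412, 35/103)
obs 4: x=6 → posterior Normal(213/512, 35/128)

213/512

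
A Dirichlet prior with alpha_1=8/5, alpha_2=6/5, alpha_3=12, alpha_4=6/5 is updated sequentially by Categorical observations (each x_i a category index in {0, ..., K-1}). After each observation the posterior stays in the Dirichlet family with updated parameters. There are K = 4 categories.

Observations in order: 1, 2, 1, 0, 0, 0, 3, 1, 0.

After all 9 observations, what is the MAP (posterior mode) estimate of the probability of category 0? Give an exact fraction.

23/105

obs 1: x=1 → posterior Dirichlet(8/5, 11/5, 12, 6/5)
obs 2: x=2 → posterior Dirichlet(8/5, 11/5, 13, 6/5)
obs 3: x=1 → posterior Dirichlet(8/5, 16/5, 13, 6/5)
obs 4: x=0 → posterior Dirichlet(13/5, 16/5, 13, 6/5)
obs 5: x=0 → posterior Dirichlet(18/5, 16/5, 13, 6/5)
obs 6: x=0 → posterior Dirichlet(23/5, 16/5, 13, 6/5)
obs 7: x=3 → posterior Dirichlet(23/5, 16/5, 13, 11/5)
obs 8: x=1 → posterior Dirichlet(23/5, 21/5, 13, 11/5)
obs 9: x=0 → posterior Dirichlet(28/5, 21/5, 13, 11/5)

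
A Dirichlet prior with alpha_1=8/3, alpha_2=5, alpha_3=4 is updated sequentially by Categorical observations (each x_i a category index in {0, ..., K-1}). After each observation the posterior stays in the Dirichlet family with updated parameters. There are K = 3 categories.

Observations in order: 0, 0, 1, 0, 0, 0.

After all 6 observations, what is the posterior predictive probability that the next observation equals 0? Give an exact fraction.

obs 1: x=0 → posterior Dirichlet(11/3, 5, 4)
obs 2: x=0 → posterior Dirichlet(14/3, 5, 4)
obs 3: x=1 → posterior Dirichlet(14/3, 6, 4)
obs 4: x=0 → posterior Dirichlet(17/3, 6, 4)
obs 5: x=0 → posterior Dirichlet(20/3, 6, 4)
obs 6: x=0 → posterior Dirichlet(23/3, 6, 4)

23/53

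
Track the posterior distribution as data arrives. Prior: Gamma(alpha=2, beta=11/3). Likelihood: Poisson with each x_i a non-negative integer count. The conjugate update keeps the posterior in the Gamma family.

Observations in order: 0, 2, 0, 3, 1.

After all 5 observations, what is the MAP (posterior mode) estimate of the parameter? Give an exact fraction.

21/26

obs 1: x=0 → posterior Gamma(2, 14/3)
obs 2: x=2 → posterior Gamma(4, 17/3)
obs 3: x=0 → posterior Gamma(4, 20/3)
obs 4: x=3 → posterior Gamma(7, 23/3)
obs 5: x=1 → posterior Gamma(8, 26/3)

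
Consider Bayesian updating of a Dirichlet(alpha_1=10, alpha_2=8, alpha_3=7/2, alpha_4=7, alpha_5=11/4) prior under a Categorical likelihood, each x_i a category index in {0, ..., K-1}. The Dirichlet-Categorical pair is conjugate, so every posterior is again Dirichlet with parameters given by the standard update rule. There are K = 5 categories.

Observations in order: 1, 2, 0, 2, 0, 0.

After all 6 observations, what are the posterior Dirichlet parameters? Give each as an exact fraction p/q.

obs 1: x=1 → posterior Dirichlet(10, 9, 7/2, 7, 11/4)
obs 2: x=2 → posterior Dirichlet(10, 9, 9/2, 7, 11/4)
obs 3: x=0 → posterior Dirichlet(11, 9, 9/2, 7, 11/4)
obs 4: x=2 → posterior Dirichlet(11, 9, 11/2, 7, 11/4)
obs 5: x=0 → posterior Dirichlet(12, 9, 11/2, 7, 11/4)
obs 6: x=0 → posterior Dirichlet(13, 9, 11/2, 7, 11/4)

alpha_1=13, alpha_2=9, alpha_3=11/2, alpha_4=7, alpha_5=11/4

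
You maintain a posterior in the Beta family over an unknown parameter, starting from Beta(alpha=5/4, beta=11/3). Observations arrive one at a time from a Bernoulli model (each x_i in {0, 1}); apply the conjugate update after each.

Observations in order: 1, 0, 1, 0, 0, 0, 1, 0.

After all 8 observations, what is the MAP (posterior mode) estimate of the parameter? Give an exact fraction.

obs 1: x=1 → posterior Beta(9/4, 11/3)
obs 2: x=0 → posterior Beta(9/4, 14/3)
obs 3: x=1 → posterior Beta(13/4, 14/3)
obs 4: x=0 → posterior Beta(13/4, 17/3)
obs 5: x=0 → posterior Beta(13/4, 20/3)
obs 6: x=0 → posterior Beta(13/4, 23/3)
obs 7: x=1 → posterior Beta(17/4, 23/3)
obs 8: x=0 → posterior Beta(17/4, 26/3)

39/131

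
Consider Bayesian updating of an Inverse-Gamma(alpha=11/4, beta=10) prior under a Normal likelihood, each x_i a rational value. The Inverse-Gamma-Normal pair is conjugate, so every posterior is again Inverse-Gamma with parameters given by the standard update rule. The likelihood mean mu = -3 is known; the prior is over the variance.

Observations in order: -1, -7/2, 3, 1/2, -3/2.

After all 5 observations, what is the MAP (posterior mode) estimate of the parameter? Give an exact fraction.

obs 1: x=-1 → posterior Inverse-Gamma(13/4, 12)
obs 2: x=-7/2 → posterior Inverse-Gamma(15/4, 97/8)
obs 3: x=3 → posterior Inverse-Gamma(17/4, 241/8)
obs 4: x=1/2 → posterior Inverse-Gamma(19/4, 145/4)
obs 5: x=-3/2 → posterior Inverse-Gamma(21/4, 299/8)

299/50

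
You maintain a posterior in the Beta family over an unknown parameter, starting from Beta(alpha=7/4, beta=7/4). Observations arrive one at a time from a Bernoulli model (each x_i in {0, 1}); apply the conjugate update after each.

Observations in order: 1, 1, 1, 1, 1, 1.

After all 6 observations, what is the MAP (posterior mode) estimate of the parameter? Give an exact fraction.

obs 1: x=1 → posterior Beta(11/4, 7/4)
obs 2: x=1 → posterior Beta(15/4, 7/4)
obs 3: x=1 → posterior Beta(19/4, 7/4)
obs 4: x=1 → posterior Beta(23/4, 7/4)
obs 5: x=1 → posterior Beta(27/4, 7/4)
obs 6: x=1 → posterior Beta(31/4, 7/4)

9/10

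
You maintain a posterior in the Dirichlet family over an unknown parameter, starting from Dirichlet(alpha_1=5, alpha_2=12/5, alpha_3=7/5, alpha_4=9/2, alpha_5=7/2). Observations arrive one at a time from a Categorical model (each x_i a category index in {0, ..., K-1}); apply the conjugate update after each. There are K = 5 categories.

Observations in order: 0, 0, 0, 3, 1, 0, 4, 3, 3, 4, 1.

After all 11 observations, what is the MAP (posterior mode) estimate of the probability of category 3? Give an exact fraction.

obs 1: x=0 → posterior Dirichlet(6, 12/5, 7/5, 9/2, 7/2)
obs 2: x=0 → posterior Dirichlet(7, 12/5, 7/5, 9/2, 7/2)
obs 3: x=0 → posterior Dirichlet(8, 12/5, 7/5, 9/2, 7/2)
obs 4: x=3 → posterior Dirichlet(8, 12/5, 7/5, 11/2, 7/2)
obs 5: x=1 → posterior Dirichlet(8, 17/5, 7/5, 11/2, 7/2)
obs 6: x=0 → posterior Dirichlet(9, 17/5, 7/5, 11/2, 7/2)
obs 7: x=4 → posterior Dirichlet(9, 17/5, 7/5, 11/2, 9/2)
obs 8: x=3 → posterior Dirichlet(9, 17/5, 7/5, 13/2, 9/2)
obs 9: x=3 → posterior Dirichlet(9, 17/5, 7/5, 15/2, 9/2)
obs 10: x=4 → posterior Dirichlet(9, 17/5, 7/5, 15/2, 11/2)
obs 11: x=1 → posterior Dirichlet(9, 22/5, 7/5, 15/2, 11/2)

65/228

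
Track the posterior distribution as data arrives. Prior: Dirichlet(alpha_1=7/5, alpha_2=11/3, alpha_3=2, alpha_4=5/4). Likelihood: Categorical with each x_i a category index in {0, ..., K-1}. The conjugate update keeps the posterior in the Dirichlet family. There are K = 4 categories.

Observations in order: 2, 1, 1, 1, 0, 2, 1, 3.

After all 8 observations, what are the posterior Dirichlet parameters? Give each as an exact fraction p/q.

obs 1: x=2 → posterior Dirichlet(7/5, 11/3, 3, 5/4)
obs 2: x=1 → posterior Dirichlet(7/5, 14/3, 3, 5/4)
obs 3: x=1 → posterior Dirichlet(7/5, 17/3, 3, 5/4)
obs 4: x=1 → posterior Dirichlet(7/5, 20/3, 3, 5/4)
obs 5: x=0 → posterior Dirichlet(12/5, 20/3, 3, 5/4)
obs 6: x=2 → posterior Dirichlet(12/5, 20/3, 4, 5/4)
obs 7: x=1 → posterior Dirichlet(12/5, 23/3, 4, 5/4)
obs 8: x=3 → posterior Dirichlet(12/5, 23/3, 4, 9/4)

alpha_1=12/5, alpha_2=23/3, alpha_3=4, alpha_4=9/4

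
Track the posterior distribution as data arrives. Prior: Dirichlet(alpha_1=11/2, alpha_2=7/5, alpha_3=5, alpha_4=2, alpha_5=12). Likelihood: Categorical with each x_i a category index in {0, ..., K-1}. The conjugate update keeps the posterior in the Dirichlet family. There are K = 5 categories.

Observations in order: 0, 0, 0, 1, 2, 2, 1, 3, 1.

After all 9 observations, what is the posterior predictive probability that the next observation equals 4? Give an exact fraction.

120/349

obs 1: x=0 → posterior Dirichlet(13/2, 7/5, 5, 2, 12)
obs 2: x=0 → posterior Dirichlet(15/2, 7/5, 5, 2, 12)
obs 3: x=0 → posterior Dirichlet(17/2, 7/5, 5, 2, 12)
obs 4: x=1 → posterior Dirichlet(17/2, 12/5, 5, 2, 12)
obs 5: x=2 → posterior Dirichlet(17/2, 12/5, 6, 2, 12)
obs 6: x=2 → posterior Dirichlet(17/2, 12/5, 7, 2, 12)
obs 7: x=1 → posterior Dirichlet(17/2, 17/5, 7, 2, 12)
obs 8: x=3 → posterior Dirichlet(17/2, 17/5, 7, 3, 12)
obs 9: x=1 → posterior Dirichlet(17/2, 22/5, 7, 3, 12)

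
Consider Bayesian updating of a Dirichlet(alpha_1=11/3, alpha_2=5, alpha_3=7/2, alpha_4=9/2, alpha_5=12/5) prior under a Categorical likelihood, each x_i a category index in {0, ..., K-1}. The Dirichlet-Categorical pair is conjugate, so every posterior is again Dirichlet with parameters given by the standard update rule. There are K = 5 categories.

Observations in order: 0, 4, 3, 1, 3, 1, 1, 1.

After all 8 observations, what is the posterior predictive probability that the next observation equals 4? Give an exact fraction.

obs 1: x=0 → posterior Dirichlet(14/3, 5, 7/2, 9/2, 12/5)
obs 2: x=4 → posterior Dirichlet(14/3, 5, 7/2, 9/2, 17/5)
obs 3: x=3 → posterior Dirichlet(14/3, 5, 7/2, 11/2, 17/5)
obs 4: x=1 → posterior Dirichlet(14/3, 6, 7/2, 11/2, 17/5)
obs 5: x=3 → posterior Dirichlet(14/3, 6, 7/2, 13/2, 17/5)
obs 6: x=1 → posterior Dirichlet(14/3, 7, 7/2, 13/2, 17/5)
obs 7: x=1 → posterior Dirichlet(14/3, 8, 7/2, 13/2, 17/5)
obs 8: x=1 → posterior Dirichlet(14/3, 9, 7/2, 13/2, 17/5)

51/406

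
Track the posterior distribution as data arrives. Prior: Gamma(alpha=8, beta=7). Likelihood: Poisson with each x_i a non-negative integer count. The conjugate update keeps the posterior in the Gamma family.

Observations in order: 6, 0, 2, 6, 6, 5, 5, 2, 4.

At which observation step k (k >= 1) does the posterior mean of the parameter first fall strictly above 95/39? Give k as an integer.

obs 1: x=6 → posterior Gamma(14, 8)
obs 2: x=0 → posterior Gamma(14, 9)
obs 3: x=2 → posterior Gamma(16, 10)
obs 4: x=6 → posterior Gamma(22, 11)
obs 5: x=6 → posterior Gamma(28, 12)
obs 6: x=5 → posterior Gamma(33, 13)
obs 7: x=5 → posterior Gamma(38, 14)
obs 8: x=2 → posterior Gamma(40, 15)
obs 9: x=4 → posterior Gamma(44, 16)

k = 6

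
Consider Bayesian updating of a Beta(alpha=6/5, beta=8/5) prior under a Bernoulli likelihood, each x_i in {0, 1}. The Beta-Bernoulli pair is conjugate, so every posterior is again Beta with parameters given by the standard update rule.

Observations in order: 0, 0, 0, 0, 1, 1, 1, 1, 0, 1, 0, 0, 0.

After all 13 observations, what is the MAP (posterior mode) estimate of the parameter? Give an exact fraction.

obs 1: x=0 → posterior Beta(6/5, 13/5)
obs 2: x=0 → posterior Beta(6/5, 18/5)
obs 3: x=0 → posterior Beta(6/5, 23/5)
obs 4: x=0 → posterior Beta(6/5, 28/5)
obs 5: x=1 → posterior Beta(11/5, 28/5)
obs 6: x=1 → posterior Beta(16/5, 28/5)
obs 7: x=1 → posterior Beta(21/5, 28/5)
obs 8: x=1 → posterior Beta(26/5, 28/5)
obs 9: x=0 → posterior Beta(26/5, 33/5)
obs 10: x=1 → posterior Beta(31/5, 33/5)
obs 11: x=0 → posterior Beta(31/5, 38/5)
obs 12: x=0 → posterior Beta(31/5, 43/5)
obs 13: x=0 → posterior Beta(31/5, 48/5)

26/69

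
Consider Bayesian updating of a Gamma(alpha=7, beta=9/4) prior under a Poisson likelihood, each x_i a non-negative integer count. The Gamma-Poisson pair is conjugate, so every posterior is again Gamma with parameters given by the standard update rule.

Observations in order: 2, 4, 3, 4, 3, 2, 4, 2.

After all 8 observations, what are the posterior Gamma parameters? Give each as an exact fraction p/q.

alpha=31, beta=41/4

obs 1: x=2 → posterior Gamma(9, 13/4)
obs 2: x=4 → posterior Gamma(13, 17/4)
obs 3: x=3 → posterior Gamma(16, 21/4)
obs 4: x=4 → posterior Gamma(20, 25/4)
obs 5: x=3 → posterior Gamma(23, 29/4)
obs 6: x=2 → posterior Gamma(25, 33/4)
obs 7: x=4 → posterior Gamma(29, 37/4)
obs 8: x=2 → posterior Gamma(31, 41/4)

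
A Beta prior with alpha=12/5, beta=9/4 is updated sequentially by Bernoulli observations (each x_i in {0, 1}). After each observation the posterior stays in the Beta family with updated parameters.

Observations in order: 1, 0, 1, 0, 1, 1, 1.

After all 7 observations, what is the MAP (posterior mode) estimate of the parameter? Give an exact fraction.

128/193

obs 1: x=1 → posterior Beta(17/5, 9/4)
obs 2: x=0 → posterior Beta(17/5, 13/4)
obs 3: x=1 → posterior Beta(22/5, 13/4)
obs 4: x=0 → posterior Beta(22/5, 17/4)
obs 5: x=1 → posterior Beta(27/5, 17/4)
obs 6: x=1 → posterior Beta(32/5, 17/4)
obs 7: x=1 → posterior Beta(37/5, 17/4)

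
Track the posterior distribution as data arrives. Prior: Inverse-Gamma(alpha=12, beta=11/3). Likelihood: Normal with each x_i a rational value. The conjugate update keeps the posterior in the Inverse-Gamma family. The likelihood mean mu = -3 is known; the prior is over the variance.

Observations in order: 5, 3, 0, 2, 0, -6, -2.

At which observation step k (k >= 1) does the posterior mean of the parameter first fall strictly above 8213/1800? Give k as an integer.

obs 1: x=5 → posterior Inverse-Gamma(25/2, 107/3)
obs 2: x=3 → posterior Inverse-Gamma(13, 161/3)
obs 3: x=0 → posterior Inverse-Gamma(27/2, 349/6)
obs 4: x=2 → posterior Inverse-Gamma(14, 212/3)
obs 5: x=0 → posterior Inverse-Gamma(29/2, 451/6)
obs 6: x=-6 → posterior Inverse-Gamma(15, 239/3)
obs 7: x=-2 → posterior Inverse-Gamma(31/2, 481/6)

k = 3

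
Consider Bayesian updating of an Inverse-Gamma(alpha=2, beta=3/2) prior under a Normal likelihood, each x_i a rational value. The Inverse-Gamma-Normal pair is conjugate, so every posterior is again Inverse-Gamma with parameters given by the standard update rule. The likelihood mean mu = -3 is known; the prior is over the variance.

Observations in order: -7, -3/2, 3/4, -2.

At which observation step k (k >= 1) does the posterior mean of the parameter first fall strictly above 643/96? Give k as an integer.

obs 1: x=-7 → posterior Inverse-Gamma(5/2, 19/2)
obs 2: x=-3/2 → posterior Inverse-Gamma(3, 85/8)
obs 3: x=3/4 → posterior Inverse-Gamma(7/2, 565/32)
obs 4: x=-2 → posterior Inverse-Gamma(4, 581/32)

k = 3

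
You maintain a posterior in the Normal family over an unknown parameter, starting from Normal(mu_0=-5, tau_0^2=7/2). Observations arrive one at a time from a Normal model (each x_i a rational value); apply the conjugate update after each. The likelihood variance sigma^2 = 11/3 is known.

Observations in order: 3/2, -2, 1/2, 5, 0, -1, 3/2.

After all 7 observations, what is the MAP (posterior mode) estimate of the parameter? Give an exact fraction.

11/338

obs 1: x=3/2 → posterior Normal(-157/86, 77/43)
obs 2: x=-2 → posterior Normal(-241/128, 77/64)
obs 3: x=1/2 → posterior Normal(-22/17, 77/85)
obs 4: x=5 → posterior Normal(-5/106, 77/106)
obs 5: x=0 → posterior Normal(-5/127, 77/127)
obs 6: x=-1 → posterior Normal(-13/74, 77/148)
obs 7: x=3/2 → posterior Normal(11/338, 77/169)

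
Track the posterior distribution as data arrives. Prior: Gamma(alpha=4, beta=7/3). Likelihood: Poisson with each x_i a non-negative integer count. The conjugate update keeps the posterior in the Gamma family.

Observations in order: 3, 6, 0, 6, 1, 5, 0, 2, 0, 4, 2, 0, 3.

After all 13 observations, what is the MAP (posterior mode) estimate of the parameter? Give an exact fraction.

obs 1: x=3 → posterior Gamma(7, 10/3)
obs 2: x=6 → posterior Gamma(13, 13/3)
obs 3: x=0 → posterior Gamma(13, 16/3)
obs 4: x=6 → posterior Gamma(19, 19/3)
obs 5: x=1 → posterior Gamma(20, 22/3)
obs 6: x=5 → posterior Gamma(25, 25/3)
obs 7: x=0 → posterior Gamma(25, 28/3)
obs 8: x=2 → posterior Gamma(27, 31/3)
obs 9: x=0 → posterior Gamma(27, 34/3)
obs 10: x=4 → posterior Gamma(31, 37/3)
obs 11: x=2 → posterior Gamma(33, 40/3)
obs 12: x=0 → posterior Gamma(33, 43/3)
obs 13: x=3 → posterior Gamma(36, 46/3)

105/46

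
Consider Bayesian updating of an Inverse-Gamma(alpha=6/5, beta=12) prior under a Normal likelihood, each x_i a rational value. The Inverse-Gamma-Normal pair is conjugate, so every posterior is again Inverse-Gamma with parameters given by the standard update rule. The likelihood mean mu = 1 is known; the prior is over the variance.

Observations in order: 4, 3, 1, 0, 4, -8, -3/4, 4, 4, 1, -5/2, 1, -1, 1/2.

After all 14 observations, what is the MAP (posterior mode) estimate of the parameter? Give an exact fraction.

13245/1472

obs 1: x=4 → posterior Inverse-Gamma(17/10, 33/2)
obs 2: x=3 → posterior Inverse-Gamma(11/5, 37/2)
obs 3: x=1 → posterior Inverse-Gamma(27/10, 37/2)
obs 4: x=0 → posterior Inverse-Gamma(16/5, 19)
obs 5: x=4 → posterior Inverse-Gamma(37/10, 47/2)
obs 6: x=-8 → posterior Inverse-Gamma(21/5, 64)
obs 7: x=-3/4 → posterior Inverse-Gamma(47/10, 2097/32)
obs 8: x=4 → posterior Inverse-Gamma(26/5, 2241/32)
obs 9: x=4 → posterior Inverse-Gamma(57/10, 2385/32)
obs 10: x=1 → posterior Inverse-Gamma(31/5, 2385/32)
obs 11: x=-5/2 → posterior Inverse-Gamma(67/10, 2581/32)
obs 12: x=1 → posterior Inverse-Gamma(36/5, 2581/32)
obs 13: x=-1 → posterior Inverse-Gamma(77/10, 2645/32)
obs 14: x=1/2 → posterior Inverse-Gamma(41/5, 2649/32)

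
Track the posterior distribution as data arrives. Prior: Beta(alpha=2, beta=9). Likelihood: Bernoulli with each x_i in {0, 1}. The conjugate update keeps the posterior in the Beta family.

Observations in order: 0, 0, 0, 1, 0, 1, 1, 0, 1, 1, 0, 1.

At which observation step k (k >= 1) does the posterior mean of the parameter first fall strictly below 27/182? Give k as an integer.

k = 3

obs 1: x=0 → posterior Beta(2, 10)
obs 2: x=0 → posterior Beta(2, 11)
obs 3: x=0 → posterior Beta(2, 12)
obs 4: x=1 → posterior Beta(3, 12)
obs 5: x=0 → posterior Beta(3, 13)
obs 6: x=1 → posterior Beta(4, 13)
obs 7: x=1 → posterior Beta(5, 13)
obs 8: x=0 → posterior Beta(5, 14)
obs 9: x=1 → posterior Beta(6, 14)
obs 10: x=1 → posterior Beta(7, 14)
obs 11: x=0 → posterior Beta(7, 15)
obs 12: x=1 → posterior Beta(8, 15)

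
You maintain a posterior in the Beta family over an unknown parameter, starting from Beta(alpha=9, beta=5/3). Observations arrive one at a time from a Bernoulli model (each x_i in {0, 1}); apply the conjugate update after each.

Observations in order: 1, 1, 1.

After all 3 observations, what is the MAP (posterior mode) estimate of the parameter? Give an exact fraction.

obs 1: x=1 → posterior Beta(10, 5/3)
obs 2: x=1 → posterior Beta(11, 5/3)
obs 3: x=1 → posterior Beta(12, 5/3)

33/35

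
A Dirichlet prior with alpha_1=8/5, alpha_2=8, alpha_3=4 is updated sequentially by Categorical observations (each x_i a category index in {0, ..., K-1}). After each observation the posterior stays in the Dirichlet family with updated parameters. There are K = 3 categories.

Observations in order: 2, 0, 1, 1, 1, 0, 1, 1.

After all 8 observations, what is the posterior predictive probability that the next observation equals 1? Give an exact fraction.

obs 1: x=2 → posterior Dirichlet(8/5, 8, 5)
obs 2: x=0 → posterior Dirichlet(13/5, 8, 5)
obs 3: x=1 → posterior Dirichlet(13/5, 9, 5)
obs 4: x=1 → posterior Dirichlet(13/5, 10, 5)
obs 5: x=1 → posterior Dirichlet(13/5, 11, 5)
obs 6: x=0 → posterior Dirichlet(18/5, 11, 5)
obs 7: x=1 → posterior Dirichlet(18/5, 12, 5)
obs 8: x=1 → posterior Dirichlet(18/5, 13, 5)

65/108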